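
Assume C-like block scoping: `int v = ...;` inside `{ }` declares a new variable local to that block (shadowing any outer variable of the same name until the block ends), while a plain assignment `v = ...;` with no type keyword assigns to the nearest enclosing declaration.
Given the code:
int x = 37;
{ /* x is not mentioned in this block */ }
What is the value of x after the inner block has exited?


Analyzing scoping rules:
Outer scope: declares x = 37
Inner block: x is neither redeclared nor assigned -> unchanged
After the block -> 37
Result: 37

37


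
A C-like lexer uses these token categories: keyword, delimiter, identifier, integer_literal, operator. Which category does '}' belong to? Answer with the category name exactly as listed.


Token: '}'
Checking categories:
  identifier: no
  integer_literal: no
  operator: no
  keyword: no
  delimiter: YES
Category: delimiter

delimiter


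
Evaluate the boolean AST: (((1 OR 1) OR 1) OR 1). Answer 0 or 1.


Step 1: Evaluate inner node
  1 OR 1 = 1
Step 2: Evaluate next node
  1 OR 1 = 1
Step 3: Evaluate root node
  1 OR 1 = 1

1


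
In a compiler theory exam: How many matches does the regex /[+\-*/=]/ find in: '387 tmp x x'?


Pattern: /[+\-*/=]/ (operators)
Input: '387 tmp x x'
Scanning for matches:
Total matches: 0

0


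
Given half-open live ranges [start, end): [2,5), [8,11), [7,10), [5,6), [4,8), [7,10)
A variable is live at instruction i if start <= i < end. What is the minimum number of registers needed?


Live ranges:
  Var0: [2, 5)
  Var1: [8, 11)
  Var2: [7, 10)
  Var3: [5, 6)
  Var4: [4, 8)
  Var5: [7, 10)
Sweep-line events (position, delta, active):
  pos=2 start -> active=1
  pos=4 start -> active=2
  pos=5 end -> active=1
  pos=5 start -> active=2
  pos=6 end -> active=1
  pos=7 start -> active=2
  pos=7 start -> active=3
  pos=8 end -> active=2
  pos=8 start -> active=3
  pos=10 end -> active=2
  pos=10 end -> active=1
  pos=11 end -> active=0
Maximum simultaneous active: 3
Minimum registers needed: 3

3


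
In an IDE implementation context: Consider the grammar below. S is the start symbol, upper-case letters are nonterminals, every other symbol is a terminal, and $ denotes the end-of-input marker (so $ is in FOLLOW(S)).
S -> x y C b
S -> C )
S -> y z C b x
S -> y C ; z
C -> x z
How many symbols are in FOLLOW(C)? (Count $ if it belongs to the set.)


S is the start symbol and does not occur in any rule body, so FOLLOW(S) = {$}.
Examining every occurrence of C in a rule body:
  S -> x y C b : C is followed by terminal 'b' -> add 'b'
  S -> C ) : C is followed by terminal ')' -> add ')'
  S -> y z C b x : C is followed by terminal 'b' -> add 'b' (already in the set)
  S -> y C ; z : C is followed by terminal ';' -> add ';'
  C -> x z : C does not occur in the body -> contributes nothing
FOLLOW(C) = {), ;, b}
Count: 3

3


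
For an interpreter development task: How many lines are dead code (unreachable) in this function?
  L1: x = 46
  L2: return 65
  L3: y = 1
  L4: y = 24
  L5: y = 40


Analyzing control flow:
  L1: reachable (before return)
  L2: reachable (return statement)
  L3: DEAD (after return at L2)
  L4: DEAD (after return at L2)
  L5: DEAD (after return at L2)
Return at L2, total lines = 5
Dead lines: L3 through L5
Count: 3

3


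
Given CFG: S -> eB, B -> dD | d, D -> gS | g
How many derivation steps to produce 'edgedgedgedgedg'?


Grammar: S -> eB, B -> dD | d, D -> gS | g
Deriving 'edgedgedgedgedg':
Step 1: S -> eB => eB
Step 2: B -> dD => edD
Step 3: D -> gS => edgS
Step 4: S -> eB => edgeB
Step 5: B -> dD => edgedD
Step 6: D -> gS => edgedgS
Step 7: S -> eB => edgedgeB
Step 8: B -> dD => edgedgedD
Step 9: D -> gS => edgedgedgS
Step 10: S -> eB => edgedgedgeB
Step 11: B -> dD => edgedgedgedD
Step 12: D -> gS => edgedgedgedgS
Step 13: S -> eB => edgedgedgedgeB
Step 14: B -> dD => edgedgedgedgedD
Step 15: D -> g => edgedgedgedgedg
Total derivation steps: 15

15


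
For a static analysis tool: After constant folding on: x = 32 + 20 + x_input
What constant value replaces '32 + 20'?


Identifying constant sub-expression:
  Original: x = 32 + 20 + x_input
  32 and 20 are both compile-time constants
  Evaluating: 32 + 20 = 52
  After folding: x = 52 + x_input

52


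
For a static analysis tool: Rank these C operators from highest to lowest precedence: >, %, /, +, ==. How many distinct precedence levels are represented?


Looking up precedence for each operator:
  > -> precedence 4
  % -> precedence 6
  / -> precedence 6
  + -> precedence 5
  == -> precedence 3
Sorted highest to lowest: %, /, +, >, ==
Distinct precedence values: [6, 5, 4, 3]
Number of distinct levels: 4

4


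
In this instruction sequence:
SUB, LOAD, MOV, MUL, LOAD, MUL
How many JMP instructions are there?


Scanning instruction sequence for JMP:
  Position 1: SUB
  Position 2: LOAD
  Position 3: MOV
  Position 4: MUL
  Position 5: LOAD
  Position 6: MUL
Matches at positions: []
Total JMP count: 0

0


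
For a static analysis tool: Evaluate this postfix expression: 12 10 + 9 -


Processing tokens left to right:
Push 12, Push 10
Pop 12 and 10, compute 12 + 10 = 22, push 22
Push 9
Pop 22 and 9, compute 22 - 9 = 13, push 13
Stack result: 13

13


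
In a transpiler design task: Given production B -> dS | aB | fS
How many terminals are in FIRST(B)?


Production: B -> dS | aB | fS
Examining each alternative for leading terminals:
  B -> dS : first terminal = 'd'
  B -> aB : first terminal = 'a'
  B -> fS : first terminal = 'f'
FIRST(B) = {a, d, f}
Count: 3

3


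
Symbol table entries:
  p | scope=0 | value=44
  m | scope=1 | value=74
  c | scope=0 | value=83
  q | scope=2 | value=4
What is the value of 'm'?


Searching symbol table for 'm':
  p | scope=0 | value=44
  m | scope=1 | value=74 <- MATCH
  c | scope=0 | value=83
  q | scope=2 | value=4
Found 'm' at scope 1 with value 74

74


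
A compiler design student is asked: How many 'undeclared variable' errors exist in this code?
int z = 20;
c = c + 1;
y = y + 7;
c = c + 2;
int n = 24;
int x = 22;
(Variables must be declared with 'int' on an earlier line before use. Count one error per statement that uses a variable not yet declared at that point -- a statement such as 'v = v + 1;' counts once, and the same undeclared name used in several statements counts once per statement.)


Scanning code line by line:
  Line 1: declare 'z' -> declared = ['z']
  Line 2: use 'c' -> ERROR (undeclared)
  Line 3: use 'y' -> ERROR (undeclared)
  Line 4: use 'c' -> ERROR (undeclared)
  Line 5: declare 'n' -> declared = ['n', 'z']
  Line 6: declare 'x' -> declared = ['n', 'x', 'z']
Total undeclared variable errors: 3

3


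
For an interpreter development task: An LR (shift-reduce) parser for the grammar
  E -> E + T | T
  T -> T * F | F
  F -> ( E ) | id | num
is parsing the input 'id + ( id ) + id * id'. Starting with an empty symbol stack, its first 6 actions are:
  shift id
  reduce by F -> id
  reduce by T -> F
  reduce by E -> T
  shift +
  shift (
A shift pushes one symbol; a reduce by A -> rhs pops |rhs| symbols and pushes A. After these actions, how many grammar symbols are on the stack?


Tracking the symbol stack through each action:
  Action 1: shift 'id' : push -> stack = [id] (size 1)
  Action 2: reduce by F -> id : pop 1, push F -> stack = [F] (size 1)
  Action 3: reduce by T -> F : pop 1, push T -> stack = [T] (size 1)
  Action 4: reduce by E -> T : pop 1, push E -> stack = [E] (size 1)
  Action 5: shift '+' : push -> stack = [E, +] (size 2)
  Action 6: shift '(' : push -> stack = [E, +, (] (size 3)
Final stack size: 3

3


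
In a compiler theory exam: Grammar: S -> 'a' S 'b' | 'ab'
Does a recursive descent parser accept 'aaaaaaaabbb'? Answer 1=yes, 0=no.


Grammar accepts strings of the form a^n b^n (n >= 1)
Word: 'aaaaaaaabbb'
Counting: 8 a's and 3 b's
Check: 8 == 3? No
Mismatch: a-count != b-count
Rejected

0


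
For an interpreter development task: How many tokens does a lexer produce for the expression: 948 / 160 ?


Scanning '948 / 160'
Token 1: '948' -> integer_literal
Token 2: '/' -> operator
Token 3: '160' -> integer_literal
Total tokens: 3

3


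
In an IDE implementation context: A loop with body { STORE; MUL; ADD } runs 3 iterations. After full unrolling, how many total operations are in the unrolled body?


Loop body operations: STORE, MUL, ADD (3 ops per iteration)
Unrolling 3 iterations:
  Iteration 1: STORE, MUL, ADD (3 ops)
  Iteration 2: STORE, MUL, ADD (3 ops)
  Iteration 3: STORE, MUL, ADD (3 ops)
Total: 3 iterations * 3 ops/iter = 9 operations

9


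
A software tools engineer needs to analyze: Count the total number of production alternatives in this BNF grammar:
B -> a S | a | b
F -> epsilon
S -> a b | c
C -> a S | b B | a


Counting alternatives per rule:
  B: 3 alternative(s)
  F: 1 alternative(s)
  S: 2 alternative(s)
  C: 3 alternative(s)
Sum: 3 + 1 + 2 + 3 = 9

9


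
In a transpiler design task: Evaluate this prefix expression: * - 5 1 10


Parsing prefix expression: * - 5 1 10
Step 1: Innermost operation '- 5 1'
  5 - 1 = 4
Step 2: Outer operation '* [4] 10'
  4 * 10 = 40

40


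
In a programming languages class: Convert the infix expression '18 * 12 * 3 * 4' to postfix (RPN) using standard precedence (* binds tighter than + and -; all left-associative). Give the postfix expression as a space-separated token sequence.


Applying the shunting-yard algorithm:
  Operand 18 -> output
  Push '*' onto operator stack -> op-stack: [*]
  Operand 12 -> output
  See '*' (prec 2); top '*' (prec 2) >= it -> pop '*' to output
  Push '*' onto operator stack -> op-stack: [*]
  Operand 3 -> output
  See '*' (prec 2); top '*' (prec 2) >= it -> pop '*' to output
  Push '*' onto operator stack -> op-stack: [*]
  Operand 4 -> output
  End of input: pop '*' to output
Postfix result: 18 12 * 3 * 4 *

18 12 * 3 * 4 *


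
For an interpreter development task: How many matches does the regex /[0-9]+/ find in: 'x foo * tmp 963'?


Pattern: /[0-9]+/ (int literals)
Input: 'x foo * tmp 963'
Scanning for matches:
  Match 1: '963'
Total matches: 1

1


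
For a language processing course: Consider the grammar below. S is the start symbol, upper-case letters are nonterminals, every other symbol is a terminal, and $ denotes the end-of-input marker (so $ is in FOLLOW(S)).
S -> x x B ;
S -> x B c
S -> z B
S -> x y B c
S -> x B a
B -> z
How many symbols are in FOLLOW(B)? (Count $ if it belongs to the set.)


S is the start symbol and does not occur in any rule body, so FOLLOW(S) = {$}.
Examining every occurrence of B in a rule body:
  S -> x x B ; : B is followed by terminal ';' -> add ';'
  S -> x B c : B is followed by terminal 'c' -> add 'c'
  S -> z B : B is at the right end -> add FOLLOW(S) = {$}
  S -> x y B c : B is followed by terminal 'c' -> add 'c' (already in the set)
  S -> x B a : B is followed by terminal 'a' -> add 'a'
  B -> z : B does not occur in the body -> contributes nothing
FOLLOW(B) = {;, a, c, $}
Count: 4

4


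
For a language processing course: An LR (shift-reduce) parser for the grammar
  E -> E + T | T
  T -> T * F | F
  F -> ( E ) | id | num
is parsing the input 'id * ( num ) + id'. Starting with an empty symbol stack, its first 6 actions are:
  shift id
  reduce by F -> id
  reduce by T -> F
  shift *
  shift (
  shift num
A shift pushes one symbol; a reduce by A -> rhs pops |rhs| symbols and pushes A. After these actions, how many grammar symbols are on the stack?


Tracking the symbol stack through each action:
  Action 1: shift 'id' : push -> stack = [id] (size 1)
  Action 2: reduce by F -> id : pop 1, push F -> stack = [F] (size 1)
  Action 3: reduce by T -> F : pop 1, push T -> stack = [T] (size 1)
  Action 4: shift '*' : push -> stack = [T, *] (size 2)
  Action 5: shift '(' : push -> stack = [T, *, (] (size 3)
  Action 6: shift 'num' : push -> stack = [T, *, (, num] (size 4)
Final stack size: 4

4


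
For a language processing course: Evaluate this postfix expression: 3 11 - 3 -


Processing tokens left to right:
Push 3, Push 11
Pop 3 and 11, compute 3 - 11 = -8, push -8
Push 3
Pop -8 and 3, compute -8 - 3 = -11, push -11
Stack result: -11

-11


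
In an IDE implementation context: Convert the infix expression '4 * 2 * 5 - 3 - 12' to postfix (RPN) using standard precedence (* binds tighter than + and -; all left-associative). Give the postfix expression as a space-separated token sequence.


Applying the shunting-yard algorithm:
  Operand 4 -> output
  Push '*' onto operator stack -> op-stack: [*]
  Operand 2 -> output
  See '*' (prec 2); top '*' (prec 2) >= it -> pop '*' to output
  Push '*' onto operator stack -> op-stack: [*]
  Operand 5 -> output
  See '-' (prec 1); top '*' (prec 2) >= it -> pop '*' to output
  Push '-' onto operator stack -> op-stack: [-]
  Operand 3 -> output
  See '-' (prec 1); top '-' (prec 1) >= it -> pop '-' to output
  Push '-' onto operator stack -> op-stack: [-]
  Operand 12 -> output
  End of input: pop '-' to output
Postfix result: 4 2 * 5 * 3 - 12 -

4 2 * 5 * 3 - 12 -


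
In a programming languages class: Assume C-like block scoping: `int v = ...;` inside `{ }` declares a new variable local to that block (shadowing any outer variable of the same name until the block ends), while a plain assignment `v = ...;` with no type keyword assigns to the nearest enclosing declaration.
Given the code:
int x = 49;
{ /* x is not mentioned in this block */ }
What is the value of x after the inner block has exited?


Analyzing scoping rules:
Outer scope: declares x = 49
Inner block: x is neither redeclared nor assigned -> unchanged
After the block -> 49
Result: 49

49


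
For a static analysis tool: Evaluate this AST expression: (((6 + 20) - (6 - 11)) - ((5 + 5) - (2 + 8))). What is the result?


Expression: (((6 + 20) - (6 - 11)) - ((5 + 5) - (2 + 8)))
Evaluating step by step:
  6 + 20 = 26
  6 - 11 = -5
  26 - -5 = 31
  5 + 5 = 10
  2 + 8 = 10
  10 - 10 = 0
  31 - 0 = 31
Result: 31

31


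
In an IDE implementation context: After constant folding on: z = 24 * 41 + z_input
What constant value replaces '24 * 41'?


Identifying constant sub-expression:
  Original: z = 24 * 41 + z_input
  24 and 41 are both compile-time constants
  Evaluating: 24 * 41 = 984
  After folding: z = 984 + z_input

984


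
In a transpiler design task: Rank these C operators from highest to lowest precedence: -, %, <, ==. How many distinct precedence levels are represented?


Looking up precedence for each operator:
  - -> precedence 5
  % -> precedence 6
  < -> precedence 4
  == -> precedence 3
Sorted highest to lowest: %, -, <, ==
Distinct precedence values: [6, 5, 4, 3]
Number of distinct levels: 4

4


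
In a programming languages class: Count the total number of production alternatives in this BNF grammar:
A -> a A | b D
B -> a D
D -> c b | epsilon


Counting alternatives per rule:
  A: 2 alternative(s)
  B: 1 alternative(s)
  D: 2 alternative(s)
Sum: 2 + 1 + 2 = 5

5


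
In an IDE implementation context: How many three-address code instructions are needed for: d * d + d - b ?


Expression: d * d + d - b
Generating three-address code (respecting * over +/- precedence):
  Instruction 1: t1 = d * d
  Instruction 2: t2 = t1 + d
  Instruction 3: t3 = t2 - b
Total instructions: 3

3


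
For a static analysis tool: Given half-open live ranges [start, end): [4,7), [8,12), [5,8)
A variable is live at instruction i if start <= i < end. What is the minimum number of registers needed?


Live ranges:
  Var0: [4, 7)
  Var1: [8, 12)
  Var2: [5, 8)
Sweep-line events (position, delta, active):
  pos=4 start -> active=1
  pos=5 start -> active=2
  pos=7 end -> active=1
  pos=8 end -> active=0
  pos=8 start -> active=1
  pos=12 end -> active=0
Maximum simultaneous active: 2
Minimum registers needed: 2

2


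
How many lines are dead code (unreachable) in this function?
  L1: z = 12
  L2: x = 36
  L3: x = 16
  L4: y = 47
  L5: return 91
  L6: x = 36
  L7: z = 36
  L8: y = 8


Analyzing control flow:
  L1: reachable (before return)
  L2: reachable (before return)
  L3: reachable (before return)
  L4: reachable (before return)
  L5: reachable (return statement)
  L6: DEAD (after return at L5)
  L7: DEAD (after return at L5)
  L8: DEAD (after return at L5)
Return at L5, total lines = 8
Dead lines: L6 through L8
Count: 3

3


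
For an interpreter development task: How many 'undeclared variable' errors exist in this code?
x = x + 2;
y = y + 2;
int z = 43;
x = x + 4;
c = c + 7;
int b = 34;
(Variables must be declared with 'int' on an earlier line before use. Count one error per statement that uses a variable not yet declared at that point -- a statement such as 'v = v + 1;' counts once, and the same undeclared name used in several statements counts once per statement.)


Scanning code line by line:
  Line 1: use 'x' -> ERROR (undeclared)
  Line 2: use 'y' -> ERROR (undeclared)
  Line 3: declare 'z' -> declared = ['z']
  Line 4: use 'x' -> ERROR (undeclared)
  Line 5: use 'c' -> ERROR (undeclared)
  Line 6: declare 'b' -> declared = ['b', 'z']
Total undeclared variable errors: 4

4


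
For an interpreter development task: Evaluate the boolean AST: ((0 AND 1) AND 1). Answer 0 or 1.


Step 1: Evaluate inner node
  0 AND 1 = 0
Step 2: Evaluate root node
  0 AND 1 = 0

0


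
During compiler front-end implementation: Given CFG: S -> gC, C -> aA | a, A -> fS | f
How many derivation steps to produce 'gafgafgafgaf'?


Grammar: S -> gC, C -> aA | a, A -> fS | f
Deriving 'gafgafgafgaf':
Step 1: S -> gC => gC
Step 2: C -> aA => gaA
Step 3: A -> fS => gafS
Step 4: S -> gC => gafgC
Step 5: C -> aA => gafgaA
Step 6: A -> fS => gafgafS
Step 7: S -> gC => gafgafgC
Step 8: C -> aA => gafgafgaA
Step 9: A -> fS => gafgafgafS
Step 10: S -> gC => gafgafgafgC
Step 11: C -> aA => gafgafgafgaA
Step 12: A -> f => gafgafgafgaf
Total derivation steps: 12

12


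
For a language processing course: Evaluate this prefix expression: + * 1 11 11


Parsing prefix expression: + * 1 11 11
Step 1: Innermost operation '* 1 11'
  1 * 11 = 11
Step 2: Outer operation '+ [11] 11'
  11 + 11 = 22

22


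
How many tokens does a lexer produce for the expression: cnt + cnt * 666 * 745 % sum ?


Scanning 'cnt + cnt * 666 * 745 % sum'
Token 1: 'cnt' -> identifier
Token 2: '+' -> operator
Token 3: 'cnt' -> identifier
Token 4: '*' -> operator
Token 5: '666' -> integer_literal
Token 6: '*' -> operator
Token 7: '745' -> integer_literal
Token 8: '%' -> operator
Token 9: 'sum' -> identifier
Total tokens: 9

9


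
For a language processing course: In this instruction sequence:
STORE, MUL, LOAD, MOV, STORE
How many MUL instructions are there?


Scanning instruction sequence for MUL:
  Position 1: STORE
  Position 2: MUL <- MATCH
  Position 3: LOAD
  Position 4: MOV
  Position 5: STORE
Matches at positions: [2]
Total MUL count: 1

1


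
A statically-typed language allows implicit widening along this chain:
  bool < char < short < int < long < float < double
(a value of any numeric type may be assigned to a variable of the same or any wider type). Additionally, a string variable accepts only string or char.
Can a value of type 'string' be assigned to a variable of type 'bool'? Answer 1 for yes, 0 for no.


Target variable type: bool
Source value type: string
Rule: string cannot widen to any numeric type
Result: 0

0


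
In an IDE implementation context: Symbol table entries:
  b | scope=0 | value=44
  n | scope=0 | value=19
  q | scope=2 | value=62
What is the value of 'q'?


Searching symbol table for 'q':
  b | scope=0 | value=44
  n | scope=0 | value=19
  q | scope=2 | value=62 <- MATCH
Found 'q' at scope 2 with value 62

62


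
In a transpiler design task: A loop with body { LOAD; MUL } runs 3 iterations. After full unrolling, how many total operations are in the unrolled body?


Loop body operations: LOAD, MUL (2 ops per iteration)
Unrolling 3 iterations:
  Iteration 1: LOAD, MUL (2 ops)
  Iteration 2: LOAD, MUL (2 ops)
  Iteration 3: LOAD, MUL (2 ops)
Total: 3 iterations * 2 ops/iter = 6 operations

6


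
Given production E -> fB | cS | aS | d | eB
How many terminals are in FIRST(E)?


Production: E -> fB | cS | aS | d | eB
Examining each alternative for leading terminals:
  E -> fB : first terminal = 'f'
  E -> cS : first terminal = 'c'
  E -> aS : first terminal = 'a'
  E -> d : first terminal = 'd'
  E -> eB : first terminal = 'e'
FIRST(E) = {a, c, d, e, f}
Count: 5

5


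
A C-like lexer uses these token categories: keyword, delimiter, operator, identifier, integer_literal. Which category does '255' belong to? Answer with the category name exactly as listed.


Token: '255'
Checking categories:
  identifier: no
  integer_literal: YES
  operator: no
  keyword: no
  delimiter: no
Category: integer_literal

integer_literal


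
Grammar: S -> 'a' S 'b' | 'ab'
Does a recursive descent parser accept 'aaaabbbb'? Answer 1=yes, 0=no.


Grammar accepts strings of the form a^n b^n (n >= 1)
Word: 'aaaabbbb'
Counting: 4 a's and 4 b's
Check: 4 == 4? Yes
Derivation (S -> aSb applied 3 time(s), then S -> ab): S => aSb => aaSbb => aaaSbbb => aaaabbbb
Accepted

1


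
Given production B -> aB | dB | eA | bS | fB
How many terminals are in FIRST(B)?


Production: B -> aB | dB | eA | bS | fB
Examining each alternative for leading terminals:
  B -> aB : first terminal = 'a'
  B -> dB : first terminal = 'd'
  B -> eA : first terminal = 'e'
  B -> bS : first terminal = 'b'
  B -> fB : first terminal = 'f'
FIRST(B) = {a, b, d, e, f}
Count: 5

5


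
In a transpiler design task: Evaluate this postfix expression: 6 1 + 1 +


Processing tokens left to right:
Push 6, Push 1
Pop 6 and 1, compute 6 + 1 = 7, push 7
Push 1
Pop 7 and 1, compute 7 + 1 = 8, push 8
Stack result: 8

8


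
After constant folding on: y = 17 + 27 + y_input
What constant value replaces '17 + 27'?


Identifying constant sub-expression:
  Original: y = 17 + 27 + y_input
  17 and 27 are both compile-time constants
  Evaluating: 17 + 27 = 44
  After folding: y = 44 + y_input

44


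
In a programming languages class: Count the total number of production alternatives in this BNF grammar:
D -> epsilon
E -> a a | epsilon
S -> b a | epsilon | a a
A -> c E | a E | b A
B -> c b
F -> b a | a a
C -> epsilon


Counting alternatives per rule:
  D: 1 alternative(s)
  E: 2 alternative(s)
  S: 3 alternative(s)
  A: 3 alternative(s)
  B: 1 alternative(s)
  F: 2 alternative(s)
  C: 1 alternative(s)
Sum: 1 + 2 + 3 + 3 + 1 + 2 + 1 = 13

13


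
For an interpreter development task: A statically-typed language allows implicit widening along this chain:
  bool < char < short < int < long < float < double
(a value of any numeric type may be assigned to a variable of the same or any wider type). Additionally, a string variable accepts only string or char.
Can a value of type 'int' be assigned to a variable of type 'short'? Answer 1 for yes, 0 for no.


Target variable type: short
Source value type: int
Numeric ranks: int=3, short=2
Widening allowed iff rank(source) <= rank(target): 3 <= 2? No
Result: 0

0


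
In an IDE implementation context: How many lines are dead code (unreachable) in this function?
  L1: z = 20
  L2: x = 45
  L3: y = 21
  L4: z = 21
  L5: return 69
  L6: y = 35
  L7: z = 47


Analyzing control flow:
  L1: reachable (before return)
  L2: reachable (before return)
  L3: reachable (before return)
  L4: reachable (before return)
  L5: reachable (return statement)
  L6: DEAD (after return at L5)
  L7: DEAD (after return at L5)
Return at L5, total lines = 7
Dead lines: L6 through L7
Count: 2

2


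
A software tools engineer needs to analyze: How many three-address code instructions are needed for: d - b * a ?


Expression: d - b * a
Generating three-address code (respecting * over +/- precedence):
  Instruction 1: t1 = b * a
  Instruction 2: t2 = d - t1
Total instructions: 2

2


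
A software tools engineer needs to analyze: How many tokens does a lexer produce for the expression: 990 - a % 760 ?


Scanning '990 - a % 760'
Token 1: '990' -> integer_literal
Token 2: '-' -> operator
Token 3: 'a' -> identifier
Token 4: '%' -> operator
Token 5: '760' -> integer_literal
Total tokens: 5

5


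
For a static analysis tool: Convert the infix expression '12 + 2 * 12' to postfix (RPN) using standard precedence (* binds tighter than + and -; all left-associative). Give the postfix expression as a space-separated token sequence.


Applying the shunting-yard algorithm:
  Operand 12 -> output
  Push '+' onto operator stack -> op-stack: [+]
  Operand 2 -> output
  Push '*' onto operator stack -> op-stack: [+, *]
  Operand 12 -> output
  End of input: pop '*' to output
  End of input: pop '+' to output
Postfix result: 12 2 12 * +

12 2 12 * +


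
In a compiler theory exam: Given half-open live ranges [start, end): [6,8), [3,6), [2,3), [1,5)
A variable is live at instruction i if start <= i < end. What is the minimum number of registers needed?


Live ranges:
  Var0: [6, 8)
  Var1: [3, 6)
  Var2: [2, 3)
  Var3: [1, 5)
Sweep-line events (position, delta, active):
  pos=1 start -> active=1
  pos=2 start -> active=2
  pos=3 end -> active=1
  pos=3 start -> active=2
  pos=5 end -> active=1
  pos=6 end -> active=0
  pos=6 start -> active=1
  pos=8 end -> active=0
Maximum simultaneous active: 2
Minimum registers needed: 2

2


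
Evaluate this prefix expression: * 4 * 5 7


Parsing prefix expression: * 4 * 5 7
Step 1: Innermost operation '* 5 7'
  5 * 7 = 35
Step 2: Outer operation '* 4 [35]'
  4 * 35 = 140

140


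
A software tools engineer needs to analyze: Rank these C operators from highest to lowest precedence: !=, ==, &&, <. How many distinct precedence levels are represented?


Looking up precedence for each operator:
  != -> precedence 3
  == -> precedence 3
  && -> precedence 2
  < -> precedence 4
Sorted highest to lowest: <, !=, ==, &&
Distinct precedence values: [4, 3, 2]
Number of distinct levels: 3

3


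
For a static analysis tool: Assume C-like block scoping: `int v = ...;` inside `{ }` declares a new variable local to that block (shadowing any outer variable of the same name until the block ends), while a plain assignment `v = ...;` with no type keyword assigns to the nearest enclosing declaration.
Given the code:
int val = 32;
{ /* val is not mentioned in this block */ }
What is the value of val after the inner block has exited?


Analyzing scoping rules:
Outer scope: declares val = 32
Inner block: val is neither redeclared nor assigned -> unchanged
After the block -> 32
Result: 32

32


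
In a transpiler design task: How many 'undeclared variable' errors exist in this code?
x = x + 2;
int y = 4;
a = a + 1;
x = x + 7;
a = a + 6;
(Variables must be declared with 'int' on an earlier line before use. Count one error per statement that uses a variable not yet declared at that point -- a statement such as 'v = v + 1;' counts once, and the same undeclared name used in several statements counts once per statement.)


Scanning code line by line:
  Line 1: use 'x' -> ERROR (undeclared)
  Line 2: declare 'y' -> declared = ['y']
  Line 3: use 'a' -> ERROR (undeclared)
  Line 4: use 'x' -> ERROR (undeclared)
  Line 5: use 'a' -> ERROR (undeclared)
Total undeclared variable errors: 4

4


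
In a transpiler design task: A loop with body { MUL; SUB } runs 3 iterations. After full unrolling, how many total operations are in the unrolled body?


Loop body operations: MUL, SUB (2 ops per iteration)
Unrolling 3 iterations:
  Iteration 1: MUL, SUB (2 ops)
  Iteration 2: MUL, SUB (2 ops)
  Iteration 3: MUL, SUB (2 ops)
Total: 3 iterations * 2 ops/iter = 6 operations

6


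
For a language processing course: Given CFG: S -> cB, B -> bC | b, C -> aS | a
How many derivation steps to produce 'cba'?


Grammar: S -> cB, B -> bC | b, C -> aS | a
Deriving 'cba':
Step 1: S -> cB => cB
Step 2: B -> bC => cbC
Step 3: C -> a => cba
Total derivation steps: 3

3


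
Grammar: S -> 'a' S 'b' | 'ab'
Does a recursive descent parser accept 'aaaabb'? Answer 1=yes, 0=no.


Grammar accepts strings of the form a^n b^n (n >= 1)
Word: 'aaaabb'
Counting: 4 a's and 2 b's
Check: 4 == 2? No
Mismatch: a-count != b-count
Rejected

0


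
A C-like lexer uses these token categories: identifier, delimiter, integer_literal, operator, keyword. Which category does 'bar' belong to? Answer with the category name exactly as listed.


Token: 'bar'
Checking categories:
  identifier: YES
  integer_literal: no
  operator: no
  keyword: no
  delimiter: no
Category: identifier

identifier


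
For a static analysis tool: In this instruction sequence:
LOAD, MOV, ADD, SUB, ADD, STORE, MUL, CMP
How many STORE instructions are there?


Scanning instruction sequence for STORE:
  Position 1: LOAD
  Position 2: MOV
  Position 3: ADD
  Position 4: SUB
  Position 5: ADD
  Position 6: STORE <- MATCH
  Position 7: MUL
  Position 8: CMP
Matches at positions: [6]
Total STORE count: 1

1


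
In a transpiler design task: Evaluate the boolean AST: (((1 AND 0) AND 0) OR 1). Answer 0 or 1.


Step 1: Evaluate inner node
  1 AND 0 = 0
Step 2: Evaluate next node
  0 AND 0 = 0
Step 3: Evaluate root node
  0 OR 1 = 1

1


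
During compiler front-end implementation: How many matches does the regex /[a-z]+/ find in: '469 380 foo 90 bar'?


Pattern: /[a-z]+/ (identifiers)
Input: '469 380 foo 90 bar'
Scanning for matches:
  Match 1: 'foo'
  Match 2: 'bar'
Total matches: 2

2


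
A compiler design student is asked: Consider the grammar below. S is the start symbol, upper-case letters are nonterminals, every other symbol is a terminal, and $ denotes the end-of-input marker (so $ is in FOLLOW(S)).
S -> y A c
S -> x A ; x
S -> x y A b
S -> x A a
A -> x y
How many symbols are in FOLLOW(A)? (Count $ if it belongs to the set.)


S is the start symbol and does not occur in any rule body, so FOLLOW(S) = {$}.
Examining every occurrence of A in a rule body:
  S -> y A c : A is followed by terminal 'c' -> add 'c'
  S -> x A ; x : A is followed by terminal ';' -> add ';'
  S -> x y A b : A is followed by terminal 'b' -> add 'b'
  S -> x A a : A is followed by terminal 'a' -> add 'a'
  A -> x y : A does not occur in the body -> contributes nothing
FOLLOW(A) = {;, a, b, c}
Count: 4

4


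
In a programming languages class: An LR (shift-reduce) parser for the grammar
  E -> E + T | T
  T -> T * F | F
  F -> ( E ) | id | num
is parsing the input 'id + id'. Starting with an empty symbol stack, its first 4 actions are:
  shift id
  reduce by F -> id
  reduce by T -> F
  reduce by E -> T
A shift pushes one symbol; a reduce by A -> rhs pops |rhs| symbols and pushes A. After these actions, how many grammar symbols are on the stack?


Tracking the symbol stack through each action:
  Action 1: shift 'id' : push -> stack = [id] (size 1)
  Action 2: reduce by F -> id : pop 1, push F -> stack = [F] (size 1)
  Action 3: reduce by T -> F : pop 1, push T -> stack = [T] (size 1)
  Action 4: reduce by E -> T : pop 1, push E -> stack = [E] (size 1)
Final stack size: 1

1


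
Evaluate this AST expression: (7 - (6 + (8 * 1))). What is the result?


Expression: (7 - (6 + (8 * 1)))
Evaluating step by step:
  8 * 1 = 8
  6 + 8 = 14
  7 - 14 = -7
Result: -7

-7


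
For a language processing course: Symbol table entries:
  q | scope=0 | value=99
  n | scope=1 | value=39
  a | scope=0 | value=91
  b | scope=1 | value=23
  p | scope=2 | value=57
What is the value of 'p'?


Searching symbol table for 'p':
  q | scope=0 | value=99
  n | scope=1 | value=39
  a | scope=0 | value=91
  b | scope=1 | value=23
  p | scope=2 | value=57 <- MATCH
Found 'p' at scope 2 with value 57

57


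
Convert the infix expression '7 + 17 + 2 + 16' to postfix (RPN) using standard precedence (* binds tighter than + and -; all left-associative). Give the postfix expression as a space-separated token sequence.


Applying the shunting-yard algorithm:
  Operand 7 -> output
  Push '+' onto operator stack -> op-stack: [+]
  Operand 17 -> output
  See '+' (prec 1); top '+' (prec 1) >= it -> pop '+' to output
  Push '+' onto operator stack -> op-stack: [+]
  Operand 2 -> output
  See '+' (prec 1); top '+' (prec 1) >= it -> pop '+' to output
  Push '+' onto operator stack -> op-stack: [+]
  Operand 16 -> output
  End of input: pop '+' to output
Postfix result: 7 17 + 2 + 16 +

7 17 + 2 + 16 +


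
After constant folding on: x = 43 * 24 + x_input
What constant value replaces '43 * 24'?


Identifying constant sub-expression:
  Original: x = 43 * 24 + x_input
  43 and 24 are both compile-time constants
  Evaluating: 43 * 24 = 1032
  After folding: x = 1032 + x_input

1032


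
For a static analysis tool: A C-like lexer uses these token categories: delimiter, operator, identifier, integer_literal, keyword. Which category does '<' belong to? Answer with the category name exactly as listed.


Token: '<'
Checking categories:
  identifier: no
  integer_literal: no
  operator: YES
  keyword: no
  delimiter: no
Category: operator

operator


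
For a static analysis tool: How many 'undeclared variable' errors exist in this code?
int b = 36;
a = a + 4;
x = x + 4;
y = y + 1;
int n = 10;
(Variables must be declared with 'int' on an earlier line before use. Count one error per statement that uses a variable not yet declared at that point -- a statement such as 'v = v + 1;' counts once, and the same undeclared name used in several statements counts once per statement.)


Scanning code line by line:
  Line 1: declare 'b' -> declared = ['b']
  Line 2: use 'a' -> ERROR (undeclared)
  Line 3: use 'x' -> ERROR (undeclared)
  Line 4: use 'y' -> ERROR (undeclared)
  Line 5: declare 'n' -> declared = ['b', 'n']
Total undeclared variable errors: 3

3


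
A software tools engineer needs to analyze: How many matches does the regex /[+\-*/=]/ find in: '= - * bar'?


Pattern: /[+\-*/=]/ (operators)
Input: '= - * bar'
Scanning for matches:
  Match 1: '='
  Match 2: '-'
  Match 3: '*'
Total matches: 3

3


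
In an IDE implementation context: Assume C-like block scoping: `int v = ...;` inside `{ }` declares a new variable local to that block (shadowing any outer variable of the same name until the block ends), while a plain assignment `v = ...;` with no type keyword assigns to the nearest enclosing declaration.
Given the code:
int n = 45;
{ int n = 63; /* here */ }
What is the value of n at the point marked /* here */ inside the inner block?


Analyzing scoping rules:
Outer scope: declares n = 45
Inner block: 'int n = 63;' declares a NEW n that shadows the outer one
Inside the block the inner declaration is in scope -> 63
Result: 63

63


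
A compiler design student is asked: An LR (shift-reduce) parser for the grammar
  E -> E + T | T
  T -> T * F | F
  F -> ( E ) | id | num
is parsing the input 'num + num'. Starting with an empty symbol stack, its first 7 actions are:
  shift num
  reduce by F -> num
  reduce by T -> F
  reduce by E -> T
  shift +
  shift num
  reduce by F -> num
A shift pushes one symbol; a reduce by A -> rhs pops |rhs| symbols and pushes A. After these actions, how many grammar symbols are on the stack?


Tracking the symbol stack through each action:
  Action 1: shift 'num' : push -> stack = [num] (size 1)
  Action 2: reduce by F -> num : pop 1, push F -> stack = [F] (size 1)
  Action 3: reduce by T -> F : pop 1, push T -> stack = [T] (size 1)
  Action 4: reduce by E -> T : pop 1, push E -> stack = [E] (size 1)
  Action 5: shift '+' : push -> stack = [E, +] (size 2)
  Action 6: shift 'num' : push -> stack = [E, +, num] (size 3)
  Action 7: reduce by F -> num : pop 1, push F -> stack = [E, +, F] (size 3)
Final stack size: 3

3


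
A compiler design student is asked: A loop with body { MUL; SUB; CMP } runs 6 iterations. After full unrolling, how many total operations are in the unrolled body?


Loop body operations: MUL, SUB, CMP (3 ops per iteration)
Unrolling 6 iterations:
  Iteration 1: MUL, SUB, CMP (3 ops)
  Iteration 2: MUL, SUB, CMP (3 ops)
  Iteration 3: MUL, SUB, CMP (3 ops)
  Iteration 4: MUL, SUB, CMP (3 ops)
  Iteration 5: MUL, SUB, CMP (3 ops)
  Iteration 6: MUL, SUB, CMP (3 ops)
Total: 6 iterations * 3 ops/iter = 18 operations

18


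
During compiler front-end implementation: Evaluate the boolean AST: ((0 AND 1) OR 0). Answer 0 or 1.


Step 1: Evaluate inner node
  0 AND 1 = 0
Step 2: Evaluate root node
  0 OR 0 = 0

0


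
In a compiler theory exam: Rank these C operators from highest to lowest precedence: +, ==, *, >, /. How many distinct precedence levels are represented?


Looking up precedence for each operator:
  + -> precedence 5
  == -> precedence 3
  * -> precedence 6
  > -> precedence 4
  / -> precedence 6
Sorted highest to lowest: *, /, +, >, ==
Distinct precedence values: [6, 5, 4, 3]
Number of distinct levels: 4

4


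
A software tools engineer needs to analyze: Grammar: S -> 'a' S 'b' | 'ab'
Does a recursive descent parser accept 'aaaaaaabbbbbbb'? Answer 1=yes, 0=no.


Grammar accepts strings of the form a^n b^n (n >= 1)
Word: 'aaaaaaabbbbbbb'
Counting: 7 a's and 7 b's
Check: 7 == 7? Yes
Derivation (S -> aSb applied 6 time(s), then S -> ab): S => aSb => aaSbb => aaaSbbb => aaaaSbbbb => aaaaaSbbbbb => aaaaaaSbbbbbb => aaaaaaabbbbbbb
Accepted

1


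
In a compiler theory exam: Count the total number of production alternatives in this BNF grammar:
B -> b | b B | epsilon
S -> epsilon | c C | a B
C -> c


Counting alternatives per rule:
  B: 3 alternative(s)
  S: 3 alternative(s)
  C: 1 alternative(s)
Sum: 3 + 3 + 1 = 7

7


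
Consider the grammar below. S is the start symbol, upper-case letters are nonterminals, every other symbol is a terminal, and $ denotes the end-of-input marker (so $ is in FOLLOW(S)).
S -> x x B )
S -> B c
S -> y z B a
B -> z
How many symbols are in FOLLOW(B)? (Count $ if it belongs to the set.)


S is the start symbol and does not occur in any rule body, so FOLLOW(S) = {$}.
Examining every occurrence of B in a rule body:
  S -> x x B ) : B is followed by terminal ')' -> add ')'
  S -> B c : B is followed by terminal 'c' -> add 'c'
  S -> y z B a : B is followed by terminal 'a' -> add 'a'
  B -> z : B does not occur in the body -> contributes nothing
FOLLOW(B) = {), a, c}
Count: 3

3


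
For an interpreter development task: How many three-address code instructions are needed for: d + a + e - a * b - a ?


Expression: d + a + e - a * b - a
Generating three-address code (respecting * over +/- precedence):
  Instruction 1: t1 = a * b
  Instruction 2: t2 = d + a
  Instruction 3: t3 = t2 + e
  Instruction 4: t4 = t3 - t1
  Instruction 5: t5 = t4 - a
Total instructions: 5

5


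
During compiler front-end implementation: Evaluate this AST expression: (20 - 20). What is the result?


Expression: (20 - 20)
Evaluating step by step:
  20 - 20 = 0
Result: 0

0


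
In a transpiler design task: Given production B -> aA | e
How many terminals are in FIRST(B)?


Production: B -> aA | e
Examining each alternative for leading terminals:
  B -> aA : first terminal = 'a'
  B -> e : first terminal = 'e'
FIRST(B) = {a, e}
Count: 2

2


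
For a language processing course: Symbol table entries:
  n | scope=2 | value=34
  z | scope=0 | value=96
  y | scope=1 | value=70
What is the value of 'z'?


Searching symbol table for 'z':
  n | scope=2 | value=34
  z | scope=0 | value=96 <- MATCH
  y | scope=1 | value=70
Found 'z' at scope 0 with value 96

96


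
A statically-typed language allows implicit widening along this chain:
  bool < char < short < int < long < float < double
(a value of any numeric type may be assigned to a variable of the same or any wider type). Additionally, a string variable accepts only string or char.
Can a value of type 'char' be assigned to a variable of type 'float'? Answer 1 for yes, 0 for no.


Target variable type: float
Source value type: char
Numeric ranks: char=1, float=5
Widening allowed iff rank(source) <= rank(target): 1 <= 5? Yes
Result: 1

1


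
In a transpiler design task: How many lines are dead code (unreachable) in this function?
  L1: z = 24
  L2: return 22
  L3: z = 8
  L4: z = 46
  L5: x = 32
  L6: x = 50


Analyzing control flow:
  L1: reachable (before return)
  L2: reachable (return statement)
  L3: DEAD (after return at L2)
  L4: DEAD (after return at L2)
  L5: DEAD (after return at L2)
  L6: DEAD (after return at L2)
Return at L2, total lines = 6
Dead lines: L3 through L6
Count: 4

4
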